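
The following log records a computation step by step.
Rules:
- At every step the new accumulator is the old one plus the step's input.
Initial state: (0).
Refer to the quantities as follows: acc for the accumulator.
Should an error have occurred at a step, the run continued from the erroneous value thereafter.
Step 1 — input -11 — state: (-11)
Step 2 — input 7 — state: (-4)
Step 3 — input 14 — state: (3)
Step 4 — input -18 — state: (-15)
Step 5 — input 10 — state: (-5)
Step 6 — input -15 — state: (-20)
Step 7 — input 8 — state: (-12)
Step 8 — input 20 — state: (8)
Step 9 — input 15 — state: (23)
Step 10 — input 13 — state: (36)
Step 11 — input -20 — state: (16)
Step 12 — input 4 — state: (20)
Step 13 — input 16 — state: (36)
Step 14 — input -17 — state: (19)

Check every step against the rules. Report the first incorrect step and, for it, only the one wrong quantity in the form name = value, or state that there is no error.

step 1: acc = 0 + -11 = -11 -> verified
step 2: acc = -11 + 7 = -4 -> exactly as logged
step 3: acc = -4 + 14 = 10 -> the log disagrees here
Step 3 is the first one off; corrected, acc = 10.

step 3, acc = 10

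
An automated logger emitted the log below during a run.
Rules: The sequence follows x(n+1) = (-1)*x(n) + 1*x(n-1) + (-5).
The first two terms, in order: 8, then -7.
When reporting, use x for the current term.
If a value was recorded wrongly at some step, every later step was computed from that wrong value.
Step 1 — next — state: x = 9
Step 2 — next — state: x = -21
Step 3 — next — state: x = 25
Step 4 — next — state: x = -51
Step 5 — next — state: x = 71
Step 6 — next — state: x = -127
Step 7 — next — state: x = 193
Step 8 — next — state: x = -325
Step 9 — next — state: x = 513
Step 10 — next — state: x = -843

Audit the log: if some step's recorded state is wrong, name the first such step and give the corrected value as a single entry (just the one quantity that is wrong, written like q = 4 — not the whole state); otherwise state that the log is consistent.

Recomputing the run from the initial state:
step 1: x = 10
step 2: x = -22
step 3: x = 27
step 4: x = -54
step 5: x = 76
step 6: x = -135
step 7: x = 206
step 8: x = -346
step 9: x = 547
step 10: x = -898
The first disagreement with the log is at step 1, where the value should be x = 10.

step 1, x = 10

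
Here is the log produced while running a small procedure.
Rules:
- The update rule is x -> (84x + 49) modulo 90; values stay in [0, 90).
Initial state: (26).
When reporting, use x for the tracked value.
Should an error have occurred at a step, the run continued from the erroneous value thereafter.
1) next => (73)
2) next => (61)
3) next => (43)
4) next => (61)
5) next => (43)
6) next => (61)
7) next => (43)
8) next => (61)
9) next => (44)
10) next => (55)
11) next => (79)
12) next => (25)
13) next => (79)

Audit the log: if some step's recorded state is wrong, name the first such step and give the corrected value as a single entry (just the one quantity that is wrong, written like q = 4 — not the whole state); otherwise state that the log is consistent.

step 9, x = 43

Recomputing the run from the initial state:
step 1: x = 73
step 2: x = 61
step 3: x = 43
step 4: x = 61
step 5: x = 43
step 6: x = 61
step 7: x = 43
step 8: x = 61
step 9: x = 43
step 10: x = 61
step 11: x = 43
step 12: x = 61
step 13: x = 43
The first disagreement with the log is at step 9, where the value should be x = 43.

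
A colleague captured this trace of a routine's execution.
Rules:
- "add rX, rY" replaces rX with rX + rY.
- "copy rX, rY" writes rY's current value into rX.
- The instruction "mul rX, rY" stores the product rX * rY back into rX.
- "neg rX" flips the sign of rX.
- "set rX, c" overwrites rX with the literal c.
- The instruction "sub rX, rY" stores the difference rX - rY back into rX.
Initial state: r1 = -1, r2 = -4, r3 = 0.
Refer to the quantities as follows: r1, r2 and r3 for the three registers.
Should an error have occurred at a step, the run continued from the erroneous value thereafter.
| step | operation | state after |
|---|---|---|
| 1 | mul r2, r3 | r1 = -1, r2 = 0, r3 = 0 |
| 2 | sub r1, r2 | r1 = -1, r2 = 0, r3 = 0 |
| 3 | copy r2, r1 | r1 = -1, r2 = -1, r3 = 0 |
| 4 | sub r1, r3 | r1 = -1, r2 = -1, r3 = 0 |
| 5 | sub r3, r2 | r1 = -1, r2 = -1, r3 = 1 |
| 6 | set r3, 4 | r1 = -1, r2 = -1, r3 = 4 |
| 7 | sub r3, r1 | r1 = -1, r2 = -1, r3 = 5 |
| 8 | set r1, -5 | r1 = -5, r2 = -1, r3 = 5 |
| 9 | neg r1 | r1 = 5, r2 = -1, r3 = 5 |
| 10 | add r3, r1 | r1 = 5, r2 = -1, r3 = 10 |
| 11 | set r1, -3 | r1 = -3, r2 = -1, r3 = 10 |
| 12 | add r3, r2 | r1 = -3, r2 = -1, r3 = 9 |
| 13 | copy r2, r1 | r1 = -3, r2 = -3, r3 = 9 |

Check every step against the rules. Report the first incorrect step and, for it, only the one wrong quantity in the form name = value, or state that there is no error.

no error

Recomputing the run from the initial state:
step 1: r1 = -1, r2 = 0, r3 = 0
step 2: r1 = -1, r2 = 0, r3 = 0
step 3: r1 = -1, r2 = -1, r3 = 0
step 4: r1 = -1, r2 = -1, r3 = 0
step 5: r1 = -1, r2 = -1, r3 = 1
step 6: r1 = -1, r2 = -1, r3 = 4
step 7: r1 = -1, r2 = -1, r3 = 5
step 8: r1 = -5, r2 = -1, r3 = 5
step 9: r1 = 5, r2 = -1, r3 = 5
step 10: r1 = 5, r2 = -1, r3 = 10
step 11: r1 = -3, r2 = -1, r3 = 10
step 12: r1 = -3, r2 = -1, r3 = 9
step 13: r1 = -3, r2 = -3, r3 = 9
This matches the trace at every step.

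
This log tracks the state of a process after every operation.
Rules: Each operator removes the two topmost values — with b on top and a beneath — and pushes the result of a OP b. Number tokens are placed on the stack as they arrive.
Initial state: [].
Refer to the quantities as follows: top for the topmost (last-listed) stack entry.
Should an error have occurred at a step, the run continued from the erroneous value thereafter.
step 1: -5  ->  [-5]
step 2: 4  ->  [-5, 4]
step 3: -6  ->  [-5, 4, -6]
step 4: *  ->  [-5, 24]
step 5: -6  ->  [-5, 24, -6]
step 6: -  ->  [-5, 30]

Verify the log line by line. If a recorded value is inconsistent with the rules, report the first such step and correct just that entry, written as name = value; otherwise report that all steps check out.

Recomputing the run from the initial state:
step 1: [-5]
step 2: [-5, 4]
step 3: [-5, 4, -6]
step 4: [-5, -24]
step 5: [-5, -24, -6]
step 6: [-5, -18]
The first disagreement with the log is at step 4, where the value should be top = -24.

step 4, top = -24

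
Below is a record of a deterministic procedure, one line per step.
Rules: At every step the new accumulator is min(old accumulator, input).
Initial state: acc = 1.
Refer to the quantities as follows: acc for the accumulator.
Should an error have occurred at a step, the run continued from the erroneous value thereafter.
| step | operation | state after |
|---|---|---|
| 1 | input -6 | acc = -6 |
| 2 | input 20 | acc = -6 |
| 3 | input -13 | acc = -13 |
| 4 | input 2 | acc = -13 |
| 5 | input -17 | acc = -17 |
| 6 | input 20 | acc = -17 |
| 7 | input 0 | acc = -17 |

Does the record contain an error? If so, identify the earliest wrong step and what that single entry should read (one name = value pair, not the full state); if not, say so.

no error

Recomputing the run from the initial state:
step 1: acc = -6
step 2: acc = -6
step 3: acc = -13
step 4: acc = -13
step 5: acc = -17
step 6: acc = -17
step 7: acc = -17
This matches the record at every step.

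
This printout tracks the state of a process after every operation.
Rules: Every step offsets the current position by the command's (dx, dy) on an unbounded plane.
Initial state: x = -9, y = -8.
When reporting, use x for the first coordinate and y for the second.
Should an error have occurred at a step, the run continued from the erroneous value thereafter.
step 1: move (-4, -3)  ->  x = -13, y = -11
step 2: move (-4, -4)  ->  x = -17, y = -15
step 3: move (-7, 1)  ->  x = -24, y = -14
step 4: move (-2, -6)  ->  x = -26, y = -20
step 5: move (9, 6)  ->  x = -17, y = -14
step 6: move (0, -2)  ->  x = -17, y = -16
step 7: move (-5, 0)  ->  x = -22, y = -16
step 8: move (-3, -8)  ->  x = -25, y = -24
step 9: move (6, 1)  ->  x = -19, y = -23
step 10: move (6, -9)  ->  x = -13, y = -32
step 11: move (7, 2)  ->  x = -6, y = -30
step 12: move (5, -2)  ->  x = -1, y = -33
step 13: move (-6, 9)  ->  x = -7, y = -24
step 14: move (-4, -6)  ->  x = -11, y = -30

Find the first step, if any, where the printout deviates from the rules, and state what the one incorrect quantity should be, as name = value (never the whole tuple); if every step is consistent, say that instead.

step 1: x = -9 + (-4) = -13, y = -8 + (-3) = -11 -> in agreement
step 2: x = -13 + (-4) = -17, y = -11 + (-4) = -15 -> no discrepancy
step 3: x = -17 + (-7) = -24, y = -15 + (1) = -14 -> confirmed correct
step 4: x = -24 + (-2) = -26, y = -14 + (-6) = -20 -> same as recorded
step 5: x = -26 + (9) = -17, y = -20 + (6) = -14 -> in agreement
step 6: x = -17 + (0) = -17, y = -14 + (-2) = -16 -> consistent with the printout
step 7: x = -17 + (-5) = -22, y = -16 + (0) = -16 -> checks out
step 8: x = -22 + (-3) = -25, y = -16 + (-8) = -24 -> same as recorded
step 9: x = -25 + (6) = -19, y = -24 + (1) = -23 -> same as recorded
step 10: x = -19 + (6) = -13, y = -23 + (-9) = -32 -> verified
step 11: x = -13 + (7) = -6, y = -32 + (2) = -30 -> matches
step 12: x = -6 + (5) = -1, y = -30 + (-2) = -32 -> the recorded entry deviates here
That makes step 12 the first incorrect line — y = -32 is what it should show.

step 12, y = -32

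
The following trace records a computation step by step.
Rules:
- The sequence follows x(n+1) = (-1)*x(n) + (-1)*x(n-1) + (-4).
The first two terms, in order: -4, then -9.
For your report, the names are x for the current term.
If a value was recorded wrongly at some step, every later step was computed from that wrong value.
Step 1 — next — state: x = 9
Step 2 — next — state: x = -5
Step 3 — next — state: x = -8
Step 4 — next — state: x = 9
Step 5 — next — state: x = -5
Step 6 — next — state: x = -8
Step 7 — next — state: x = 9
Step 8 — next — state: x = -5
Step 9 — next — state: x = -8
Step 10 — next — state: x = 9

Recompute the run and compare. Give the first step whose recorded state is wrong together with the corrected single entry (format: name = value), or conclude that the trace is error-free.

step 2, x = -4

Step 1: x = -1*(-9) + (-1)*(-4) + (-4) = 9 — same as recorded.
Step 2: x = -1*(9) + (-1)*(-9) + (-4) = -4 — the trace disagrees here.
Conclusion: step 2 carries the first error; the entry should be x = -4.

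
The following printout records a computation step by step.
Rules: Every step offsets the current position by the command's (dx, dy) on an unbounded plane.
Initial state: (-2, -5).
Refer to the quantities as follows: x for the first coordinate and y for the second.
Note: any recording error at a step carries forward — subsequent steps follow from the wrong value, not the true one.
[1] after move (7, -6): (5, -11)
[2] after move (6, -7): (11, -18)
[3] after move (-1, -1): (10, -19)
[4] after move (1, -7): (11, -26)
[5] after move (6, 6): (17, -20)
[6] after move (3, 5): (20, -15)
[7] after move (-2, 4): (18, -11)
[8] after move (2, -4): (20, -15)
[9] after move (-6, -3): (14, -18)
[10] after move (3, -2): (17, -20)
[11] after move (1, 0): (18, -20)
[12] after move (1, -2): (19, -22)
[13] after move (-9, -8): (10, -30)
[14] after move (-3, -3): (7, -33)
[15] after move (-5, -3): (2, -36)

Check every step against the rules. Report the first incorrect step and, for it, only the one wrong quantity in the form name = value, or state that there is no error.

no error

Step 1: x = -2 + (7) = 5, y = -5 + (-6) = -11 — confirmed correct.
Step 2: x = 5 + (6) = 11, y = -11 + (-7) = -18 — agrees with the printout.
Step 3: x = 11 + (-1) = 10, y = -18 + (-1) = -19 — exactly as logged.
Step 4: x = 10 + (1) = 11, y = -19 + (-7) = -26 — checks out.
Step 5: x = 11 + (6) = 17, y = -26 + (6) = -20 — matches.
Step 6: x = 17 + (3) = 20, y = -20 + (5) = -15 — matches.
Step 7: x = 20 + (-2) = 18, y = -15 + (4) = -11 — confirmed correct.
Step 8: x = 18 + (2) = 20, y = -11 + (-4) = -15 — verified.
Step 9: x = 20 + (-6) = 14, y = -15 + (-3) = -18 — consistent with the printout.
Step 10: x = 14 + (3) = 17, y = -18 + (-2) = -20 — matches.
Step 11: x = 17 + (1) = 18, y = -20 + (0) = -20 — agrees with the printout.
Step 12: x = 18 + (1) = 19, y = -20 + (-2) = -22 — confirmed correct.
Step 13: x = 19 + (-9) = 10, y = -22 + (-8) = -30 — no discrepancy.
Step 14: x = 10 + (-3) = 7, y = -30 + (-3) = -33 — agrees with the printout.
Step 15: x = 7 + (-5) = 2, y = -33 + (-3) = -36 — same as recorded.
The whole run recomputes cleanly — no discrepancies.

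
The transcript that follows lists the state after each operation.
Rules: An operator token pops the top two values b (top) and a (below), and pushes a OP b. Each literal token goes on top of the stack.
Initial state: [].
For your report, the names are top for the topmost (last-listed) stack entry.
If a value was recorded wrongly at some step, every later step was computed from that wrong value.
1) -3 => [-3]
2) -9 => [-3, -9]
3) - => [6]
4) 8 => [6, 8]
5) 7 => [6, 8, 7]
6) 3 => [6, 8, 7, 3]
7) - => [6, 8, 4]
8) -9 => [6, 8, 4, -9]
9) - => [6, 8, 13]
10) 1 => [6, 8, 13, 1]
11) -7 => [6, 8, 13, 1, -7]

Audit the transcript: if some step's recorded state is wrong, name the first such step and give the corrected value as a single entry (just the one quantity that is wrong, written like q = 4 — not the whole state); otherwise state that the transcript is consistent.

no error

step 1: push -3: top = -3 -> no discrepancy
step 2: push -9: top = -9 -> matches
step 3: -3 - -9 = 6 -> checks out
step 4: push 8: top = 8 -> consistent with the transcript
step 5: push 7: top = 7 -> same as recorded
step 6: push 3: top = 3 -> verified
step 7: 7 - 3 = 4 -> consistent with the transcript
step 8: push -9: top = -9 -> exactly as logged
step 9: 4 - -9 = 13 -> confirmed correct
step 10: push 1: top = 1 -> agrees with the transcript
step 11: push -7: top = -7 -> exactly as logged
All steps check out; nothing to correct.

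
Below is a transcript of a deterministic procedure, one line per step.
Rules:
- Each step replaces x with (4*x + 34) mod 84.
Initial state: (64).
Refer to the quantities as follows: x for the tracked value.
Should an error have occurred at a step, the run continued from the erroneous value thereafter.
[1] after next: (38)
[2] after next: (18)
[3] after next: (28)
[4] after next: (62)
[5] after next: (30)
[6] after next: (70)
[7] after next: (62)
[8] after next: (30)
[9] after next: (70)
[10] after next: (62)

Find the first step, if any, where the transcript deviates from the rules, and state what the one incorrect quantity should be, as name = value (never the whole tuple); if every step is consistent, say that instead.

step 3, x = 22

Recomputing the run from the initial state:
step 1: x = 38
step 2: x = 18
step 3: x = 22
step 4: x = 38
step 5: x = 18
step 6: x = 22
step 7: x = 38
step 8: x = 18
step 9: x = 22
step 10: x = 38
The first disagreement with the transcript is at step 3, where the value should be x = 22.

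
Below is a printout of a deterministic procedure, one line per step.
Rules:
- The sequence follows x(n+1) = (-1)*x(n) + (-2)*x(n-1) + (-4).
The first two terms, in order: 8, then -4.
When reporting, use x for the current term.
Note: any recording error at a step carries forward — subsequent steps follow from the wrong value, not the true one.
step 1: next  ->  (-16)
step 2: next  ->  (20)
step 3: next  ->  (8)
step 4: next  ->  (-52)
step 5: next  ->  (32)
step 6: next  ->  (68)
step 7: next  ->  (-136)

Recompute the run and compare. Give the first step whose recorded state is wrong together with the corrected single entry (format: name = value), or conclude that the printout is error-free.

no error

1. x = -1*(-4) + (-2)*(8) + (-4) = -16 (verified)
2. x = -1*(-16) + (-2)*(-4) + (-4) = 20 (agrees with the printout)
3. x = -1*(20) + (-2)*(-16) + (-4) = 8 (same as recorded)
4. x = -1*(8) + (-2)*(20) + (-4) = -52 (checks out)
5. x = -1*(-52) + (-2)*(8) + (-4) = 32 (verified)
6. x = -1*(32) + (-2)*(-52) + (-4) = 68 (in agreement)
7. x = -1*(68) + (-2)*(32) + (-4) = -136 (same as recorded)
The recomputation confirms every line.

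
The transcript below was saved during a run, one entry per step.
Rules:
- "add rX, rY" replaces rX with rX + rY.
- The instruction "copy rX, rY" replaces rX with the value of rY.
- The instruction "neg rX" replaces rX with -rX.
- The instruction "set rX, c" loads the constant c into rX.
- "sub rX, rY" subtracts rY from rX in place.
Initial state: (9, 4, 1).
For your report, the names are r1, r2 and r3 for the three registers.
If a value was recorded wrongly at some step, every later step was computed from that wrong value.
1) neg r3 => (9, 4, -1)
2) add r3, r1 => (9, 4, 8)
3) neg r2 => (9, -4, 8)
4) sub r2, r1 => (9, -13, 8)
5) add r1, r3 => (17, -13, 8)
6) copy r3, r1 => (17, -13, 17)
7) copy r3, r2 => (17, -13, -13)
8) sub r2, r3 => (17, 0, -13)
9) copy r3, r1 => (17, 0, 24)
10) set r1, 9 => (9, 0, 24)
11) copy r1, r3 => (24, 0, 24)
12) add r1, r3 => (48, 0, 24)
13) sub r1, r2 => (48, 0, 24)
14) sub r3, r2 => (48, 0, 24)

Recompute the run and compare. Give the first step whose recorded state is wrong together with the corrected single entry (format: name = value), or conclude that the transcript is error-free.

1. r3 = -(1) = -1 (agrees with the transcript)
2. r3 = -1 + 9 = 8 (consistent with the transcript)
3. r2 = -(4) = -4 (confirmed correct)
4. r2 = -4 - 9 = -13 (checks out)
5. r1 = 9 + 8 = 17 (same as recorded)
6. r3 = 17 (matches)
7. r3 = -13 (checks out)
8. r2 = -13 - -13 = 0 (matches)
9. r3 = 17 (the entry is off here)
Conclusion: step 9 carries the first error; the entry should be r3 = 17.

step 9, r3 = 17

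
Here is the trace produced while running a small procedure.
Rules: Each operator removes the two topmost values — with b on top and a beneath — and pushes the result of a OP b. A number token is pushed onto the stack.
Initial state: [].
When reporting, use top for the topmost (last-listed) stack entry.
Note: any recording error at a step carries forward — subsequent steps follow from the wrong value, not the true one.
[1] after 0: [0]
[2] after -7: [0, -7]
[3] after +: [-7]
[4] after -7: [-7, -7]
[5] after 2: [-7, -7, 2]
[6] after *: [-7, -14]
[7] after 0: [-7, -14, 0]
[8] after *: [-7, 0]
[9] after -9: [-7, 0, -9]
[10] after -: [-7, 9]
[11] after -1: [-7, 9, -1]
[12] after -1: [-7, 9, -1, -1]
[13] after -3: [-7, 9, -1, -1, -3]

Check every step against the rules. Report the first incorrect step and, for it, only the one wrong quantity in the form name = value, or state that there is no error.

no error

Recomputing the run from the initial state:
step 1: [0]
step 2: [0, -7]
step 3: [-7]
step 4: [-7, -7]
step 5: [-7, -7, 2]
step 6: [-7, -14]
step 7: [-7, -14, 0]
step 8: [-7, 0]
step 9: [-7, 0, -9]
step 10: [-7, 9]
step 11: [-7, 9, -1]
step 12: [-7, 9, -1, -1]
step 13: [-7, 9, -1, -1, -3]
This matches the trace at every step.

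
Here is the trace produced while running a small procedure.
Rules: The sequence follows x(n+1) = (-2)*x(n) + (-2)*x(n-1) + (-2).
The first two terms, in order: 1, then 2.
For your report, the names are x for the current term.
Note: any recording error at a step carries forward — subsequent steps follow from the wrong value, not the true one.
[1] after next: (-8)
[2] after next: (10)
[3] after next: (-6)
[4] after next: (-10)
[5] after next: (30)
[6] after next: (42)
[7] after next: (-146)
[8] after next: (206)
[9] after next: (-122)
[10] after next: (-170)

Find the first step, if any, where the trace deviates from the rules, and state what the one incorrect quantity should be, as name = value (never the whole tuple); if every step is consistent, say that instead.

step 6, x = -42

step 1: x = -2*(2) + (-2)*(1) + (-2) = -8 -> confirmed correct
step 2: x = -2*(-8) + (-2)*(2) + (-2) = 10 -> verified
step 3: x = -2*(10) + (-2)*(-8) + (-2) = -6 -> exactly as logged
step 4: x = -2*(-6) + (-2)*(10) + (-2) = -10 -> in agreement
step 5: x = -2*(-10) + (-2)*(-6) + (-2) = 30 -> confirmed correct
step 6: x = -2*(30) + (-2)*(-10) + (-2) = -42 -> this is not what the trace shows
First deviation found at step 6; the corrected entry is x = -42.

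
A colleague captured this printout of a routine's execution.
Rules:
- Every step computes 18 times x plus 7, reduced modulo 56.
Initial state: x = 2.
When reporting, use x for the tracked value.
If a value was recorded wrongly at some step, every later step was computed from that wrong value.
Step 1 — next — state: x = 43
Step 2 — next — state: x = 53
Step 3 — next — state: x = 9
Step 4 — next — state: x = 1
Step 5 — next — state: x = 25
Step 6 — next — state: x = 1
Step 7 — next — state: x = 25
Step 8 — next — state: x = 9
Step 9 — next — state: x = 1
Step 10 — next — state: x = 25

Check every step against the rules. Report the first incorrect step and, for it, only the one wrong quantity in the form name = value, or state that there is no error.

1. x = (18*2 + 7) mod 56 = 43 (matches)
2. x = (18*43 + 7) mod 56 = 53 (consistent with the printout)
3. x = (18*53 + 7) mod 56 = 9 (no discrepancy)
4. x = (18*9 + 7) mod 56 = 1 (matches)
5. x = (18*1 + 7) mod 56 = 25 (agrees with the printout)
6. x = (18*25 + 7) mod 56 = 9 (first mismatch against the printout)
So the first discrepancy is step 6, where the right value is x = 9.

step 6, x = 9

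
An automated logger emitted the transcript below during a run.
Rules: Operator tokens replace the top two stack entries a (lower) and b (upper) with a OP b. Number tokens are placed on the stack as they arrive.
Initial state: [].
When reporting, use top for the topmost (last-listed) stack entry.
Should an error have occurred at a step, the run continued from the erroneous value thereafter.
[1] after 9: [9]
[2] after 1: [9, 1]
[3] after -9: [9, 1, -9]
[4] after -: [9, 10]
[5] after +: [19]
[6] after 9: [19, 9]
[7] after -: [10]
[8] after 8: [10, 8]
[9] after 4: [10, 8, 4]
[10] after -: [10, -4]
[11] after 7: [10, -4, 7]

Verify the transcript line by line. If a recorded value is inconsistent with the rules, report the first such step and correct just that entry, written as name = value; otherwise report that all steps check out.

step 10, top = 4

step 1: push 9: top = 9 -> verified
step 2: push 1: top = 1 -> exactly as logged
step 3: push -9: top = -9 -> confirmed correct
step 4: 1 - -9 = 10 -> agrees with the transcript
step 5: 9 + 10 = 19 -> agrees with the transcript
step 6: push 9: top = 9 -> checks out
step 7: 19 - 9 = 10 -> in agreement
step 8: push 8: top = 8 -> matches
step 9: push 4: top = 4 -> no discrepancy
step 10: 8 - 4 = 4 -> the entry is off here
First incorrect step: 10; the correct value is top = 4.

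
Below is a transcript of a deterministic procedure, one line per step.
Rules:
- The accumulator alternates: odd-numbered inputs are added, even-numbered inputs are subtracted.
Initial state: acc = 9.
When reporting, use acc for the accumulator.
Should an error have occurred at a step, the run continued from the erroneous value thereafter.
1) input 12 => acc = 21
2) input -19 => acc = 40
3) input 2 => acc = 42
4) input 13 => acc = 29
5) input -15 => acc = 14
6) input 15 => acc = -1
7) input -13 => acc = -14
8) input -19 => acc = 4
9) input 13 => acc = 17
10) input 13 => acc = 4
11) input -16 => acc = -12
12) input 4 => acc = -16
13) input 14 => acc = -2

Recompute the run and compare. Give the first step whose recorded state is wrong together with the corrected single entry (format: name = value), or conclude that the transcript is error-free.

Recomputing the run from the initial state:
step 1: acc = 21
step 2: acc = 40
step 3: acc = 42
step 4: acc = 29
step 5: acc = 14
step 6: acc = -1
step 7: acc = -14
step 8: acc = 5
step 9: acc = 18
step 10: acc = 5
step 11: acc = -11
step 12: acc = -15
step 13: acc = -1
The first disagreement with the transcript is at step 8, where the value should be acc = 5.

step 8, acc = 5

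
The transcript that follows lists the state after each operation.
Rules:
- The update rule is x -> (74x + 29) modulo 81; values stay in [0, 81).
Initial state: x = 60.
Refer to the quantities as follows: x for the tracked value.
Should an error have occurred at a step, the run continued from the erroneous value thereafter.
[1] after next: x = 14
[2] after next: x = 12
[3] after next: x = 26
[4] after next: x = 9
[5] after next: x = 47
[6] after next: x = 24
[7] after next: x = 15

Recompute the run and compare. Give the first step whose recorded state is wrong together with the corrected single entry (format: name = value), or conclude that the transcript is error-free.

step 7, x = 23

1. x = (74*60 + 29) mod 81 = 14 (verified)
2. x = (74*14 + 29) mod 81 = 12 (matches)
3. x = (74*12 + 29) mod 81 = 26 (confirmed correct)
4. x = (74*26 + 29) mod 81 = 9 (consistent with the transcript)
5. x = (74*9 + 29) mod 81 = 47 (agrees with the transcript)
6. x = (74*47 + 29) mod 81 = 24 (in agreement)
7. x = (74*24 + 29) mod 81 = 23 (a discrepancy with the transcript)
First deviation found at step 7; the corrected entry is x = 23.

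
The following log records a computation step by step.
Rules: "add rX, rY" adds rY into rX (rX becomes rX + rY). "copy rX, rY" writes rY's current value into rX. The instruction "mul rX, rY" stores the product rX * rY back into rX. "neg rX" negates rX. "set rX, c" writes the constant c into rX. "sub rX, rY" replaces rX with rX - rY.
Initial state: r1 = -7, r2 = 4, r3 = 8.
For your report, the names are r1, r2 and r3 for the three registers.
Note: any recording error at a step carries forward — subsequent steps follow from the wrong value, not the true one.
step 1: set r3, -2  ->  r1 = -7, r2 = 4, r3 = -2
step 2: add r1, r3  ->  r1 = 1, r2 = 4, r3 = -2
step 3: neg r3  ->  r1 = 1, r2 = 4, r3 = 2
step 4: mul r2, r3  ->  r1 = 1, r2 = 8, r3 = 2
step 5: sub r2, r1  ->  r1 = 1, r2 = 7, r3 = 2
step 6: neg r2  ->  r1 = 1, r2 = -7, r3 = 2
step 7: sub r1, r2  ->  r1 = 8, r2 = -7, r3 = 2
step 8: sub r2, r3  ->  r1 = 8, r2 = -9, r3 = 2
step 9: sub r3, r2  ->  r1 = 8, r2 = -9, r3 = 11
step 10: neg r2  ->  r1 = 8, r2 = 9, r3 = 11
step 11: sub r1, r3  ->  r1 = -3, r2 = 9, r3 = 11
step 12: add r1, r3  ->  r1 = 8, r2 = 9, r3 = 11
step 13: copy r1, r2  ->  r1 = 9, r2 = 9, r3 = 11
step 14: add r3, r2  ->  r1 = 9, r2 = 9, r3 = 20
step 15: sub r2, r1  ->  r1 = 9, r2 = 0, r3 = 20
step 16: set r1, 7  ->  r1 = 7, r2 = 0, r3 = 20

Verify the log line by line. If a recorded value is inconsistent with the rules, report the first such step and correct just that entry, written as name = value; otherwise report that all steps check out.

Recomputing the run from the initial state:
step 1: r1 = -7, r2 = 4, r3 = -2
step 2: r1 = -9, r2 = 4, r3 = -2
step 3: r1 = -9, r2 = 4, r3 = 2
step 4: r1 = -9, r2 = 8, r3 = 2
step 5: r1 = -9, r2 = 17, r3 = 2
step 6: r1 = -9, r2 = -17, r3 = 2
step 7: r1 = 8, r2 = -17, r3 = 2
step 8: r1 = 8, r2 = -19, r3 = 2
step 9: r1 = 8, r2 = -19, r3 = 21
step 10: r1 = 8, r2 = 19, r3 = 21
step 11: r1 = -13, r2 = 19, r3 = 21
step 12: r1 = 8, r2 = 19, r3 = 21
step 13: r1 = 19, r2 = 19, r3 = 21
step 14: r1 = 19, r2 = 19, r3 = 40
step 15: r1 = 19, r2 = 0, r3 = 40
step 16: r1 = 7, r2 = 0, r3 = 40
The first disagreement with the log is at step 2, where the value should be r1 = -9.

step 2, r1 = -9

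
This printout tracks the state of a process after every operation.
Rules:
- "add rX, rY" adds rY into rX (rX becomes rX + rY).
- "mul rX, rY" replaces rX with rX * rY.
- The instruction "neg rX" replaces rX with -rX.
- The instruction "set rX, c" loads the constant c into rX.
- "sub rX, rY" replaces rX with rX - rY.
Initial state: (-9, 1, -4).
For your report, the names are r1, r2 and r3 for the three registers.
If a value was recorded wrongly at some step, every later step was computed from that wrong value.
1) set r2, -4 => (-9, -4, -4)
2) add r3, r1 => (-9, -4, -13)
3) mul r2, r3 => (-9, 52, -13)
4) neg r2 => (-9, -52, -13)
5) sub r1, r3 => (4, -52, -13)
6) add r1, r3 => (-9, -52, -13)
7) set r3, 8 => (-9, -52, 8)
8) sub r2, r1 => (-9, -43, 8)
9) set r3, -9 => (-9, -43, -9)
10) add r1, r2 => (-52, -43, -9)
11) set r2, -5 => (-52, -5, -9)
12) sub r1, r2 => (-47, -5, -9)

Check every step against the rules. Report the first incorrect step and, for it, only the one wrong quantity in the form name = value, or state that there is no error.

Step 1: r2 = -4 — checks out.
Step 2: r3 = -4 + -9 = -13 — checks out.
Step 3: r2 = -4 * -13 = 52 — matches.
Step 4: r2 = -(52) = -52 — checks out.
Step 5: r1 = -9 - -13 = 4 — agrees with the printout.
Step 6: r1 = 4 + -13 = -9 — in agreement.
Step 7: r3 = 8 — exactly as logged.
Step 8: r2 = -52 - -9 = -43 — exactly as logged.
Step 9: r3 = -9 — no discrepancy.
Step 10: r1 = -9 + -43 = -52 — checks out.
Step 11: r2 = -5 — no discrepancy.
Step 12: r1 = -52 - -5 = -47 — agrees with the printout.
Nothing is out of place; the run is error-free.

no error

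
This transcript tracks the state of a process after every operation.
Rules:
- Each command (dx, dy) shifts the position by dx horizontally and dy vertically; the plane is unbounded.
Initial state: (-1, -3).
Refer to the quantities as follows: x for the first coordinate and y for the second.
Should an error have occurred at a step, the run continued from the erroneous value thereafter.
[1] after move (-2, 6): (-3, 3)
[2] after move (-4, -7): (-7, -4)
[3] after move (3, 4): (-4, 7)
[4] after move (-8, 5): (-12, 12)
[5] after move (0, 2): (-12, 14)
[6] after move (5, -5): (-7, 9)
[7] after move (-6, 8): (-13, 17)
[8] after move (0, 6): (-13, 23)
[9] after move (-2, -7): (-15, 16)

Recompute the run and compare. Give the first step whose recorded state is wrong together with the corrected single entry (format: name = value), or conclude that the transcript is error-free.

step 3, y = 0

step 1: x = -1 + (-2) = -3, y = -3 + (6) = 3 -> in agreement
step 2: x = -3 + (-4) = -7, y = 3 + (-7) = -4 -> in agreement
step 3: x = -7 + (3) = -4, y = -4 + (4) = 0 -> the recorded entry deviates here
So the first discrepancy is step 3, where the right value is y = 0.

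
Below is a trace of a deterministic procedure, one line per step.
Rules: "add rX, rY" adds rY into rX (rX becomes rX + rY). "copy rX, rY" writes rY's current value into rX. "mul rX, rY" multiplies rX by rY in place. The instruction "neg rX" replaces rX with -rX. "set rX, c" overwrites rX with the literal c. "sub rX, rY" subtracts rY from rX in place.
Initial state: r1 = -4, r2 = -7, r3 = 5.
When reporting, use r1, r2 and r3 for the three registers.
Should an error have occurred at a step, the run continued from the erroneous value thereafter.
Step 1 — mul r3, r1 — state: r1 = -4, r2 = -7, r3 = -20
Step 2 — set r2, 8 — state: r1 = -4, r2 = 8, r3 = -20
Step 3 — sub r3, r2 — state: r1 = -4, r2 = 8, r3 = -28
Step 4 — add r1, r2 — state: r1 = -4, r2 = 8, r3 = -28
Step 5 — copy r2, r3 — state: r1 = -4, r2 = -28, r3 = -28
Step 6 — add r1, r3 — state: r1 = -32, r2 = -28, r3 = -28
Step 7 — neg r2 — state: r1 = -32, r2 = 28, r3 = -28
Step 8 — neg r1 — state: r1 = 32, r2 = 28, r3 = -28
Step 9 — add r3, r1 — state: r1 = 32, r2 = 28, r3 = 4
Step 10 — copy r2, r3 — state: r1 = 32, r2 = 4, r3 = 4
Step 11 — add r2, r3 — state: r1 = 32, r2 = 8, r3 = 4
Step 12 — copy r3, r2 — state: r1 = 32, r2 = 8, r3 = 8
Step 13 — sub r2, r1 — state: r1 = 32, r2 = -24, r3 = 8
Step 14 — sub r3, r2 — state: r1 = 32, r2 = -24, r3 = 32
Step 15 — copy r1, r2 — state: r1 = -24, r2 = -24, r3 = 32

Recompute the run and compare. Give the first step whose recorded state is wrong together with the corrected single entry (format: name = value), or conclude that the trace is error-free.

step 4, r1 = 4

1. r3 = 5 * -4 = -20 (in agreement)
2. r2 = 8 (checks out)
3. r3 = -20 - 8 = -28 (matches)
4. r1 = -4 + 8 = 4 (not what was recorded)
That makes step 4 the first incorrect line — r1 = 4 is what it should show.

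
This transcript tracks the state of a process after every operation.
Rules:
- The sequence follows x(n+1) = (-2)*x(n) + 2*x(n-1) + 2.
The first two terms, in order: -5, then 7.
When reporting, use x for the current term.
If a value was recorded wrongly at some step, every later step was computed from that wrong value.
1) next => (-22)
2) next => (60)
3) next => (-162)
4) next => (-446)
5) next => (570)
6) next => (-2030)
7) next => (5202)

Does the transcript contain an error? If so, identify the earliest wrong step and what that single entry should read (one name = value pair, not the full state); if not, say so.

Recomputing the run from the initial state:
step 1: x = -22
step 2: x = 60
step 3: x = -162
step 4: x = 446
step 5: x = -1214
step 6: x = 3322
step 7: x = -9070
The first disagreement with the transcript is at step 4, where the value should be x = 446.

step 4, x = 446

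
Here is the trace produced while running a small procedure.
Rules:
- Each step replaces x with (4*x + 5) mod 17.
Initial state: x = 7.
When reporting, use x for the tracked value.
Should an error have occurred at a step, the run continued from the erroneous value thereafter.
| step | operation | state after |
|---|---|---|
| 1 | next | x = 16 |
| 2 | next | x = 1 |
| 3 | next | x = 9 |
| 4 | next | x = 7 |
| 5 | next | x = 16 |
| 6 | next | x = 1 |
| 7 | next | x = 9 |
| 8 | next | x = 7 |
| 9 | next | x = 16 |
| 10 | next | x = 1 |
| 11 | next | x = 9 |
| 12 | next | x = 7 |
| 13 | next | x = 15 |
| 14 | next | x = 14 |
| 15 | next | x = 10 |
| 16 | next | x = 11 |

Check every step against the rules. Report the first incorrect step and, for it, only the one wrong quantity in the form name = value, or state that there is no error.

Recomputing the run from the initial state:
step 1: x = 16
step 2: x = 1
step 3: x = 9
step 4: x = 7
step 5: x = 16
step 6: x = 1
step 7: x = 9
step 8: x = 7
step 9: x = 16
step 10: x = 1
step 11: x = 9
step 12: x = 7
step 13: x = 16
step 14: x = 1
step 15: x = 9
step 16: x = 7
The first disagreement with the trace is at step 13, where the value should be x = 16.

step 13, x = 16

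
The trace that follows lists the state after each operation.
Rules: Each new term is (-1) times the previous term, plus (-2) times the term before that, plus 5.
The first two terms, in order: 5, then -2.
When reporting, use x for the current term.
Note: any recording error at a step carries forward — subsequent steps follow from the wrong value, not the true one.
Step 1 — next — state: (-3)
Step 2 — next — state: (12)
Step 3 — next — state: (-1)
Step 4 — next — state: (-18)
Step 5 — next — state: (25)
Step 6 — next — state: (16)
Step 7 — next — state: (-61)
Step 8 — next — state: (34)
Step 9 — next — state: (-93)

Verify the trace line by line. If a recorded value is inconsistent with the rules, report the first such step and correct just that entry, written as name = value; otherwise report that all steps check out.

step 9, x = 93

1. x = -1*(-2) + (-2)*(5) + (5) = -3 (verified)
2. x = -1*(-3) + (-2)*(-2) + (5) = 12 (confirmed correct)
3. x = -1*(12) + (-2)*(-3) + (5) = -1 (in agreement)
4. x = -1*(-1) + (-2)*(12) + (5) = -18 (exactly as logged)
5. x = -1*(-18) + (-2)*(-1) + (5) = 25 (in agreement)
6. x = -1*(25) + (-2)*(-18) + (5) = 16 (same as recorded)
7. x = -1*(16) + (-2)*(25) + (5) = -61 (checks out)
8. x = -1*(-61) + (-2)*(16) + (5) = 34 (same as recorded)
9. x = -1*(34) + (-2)*(-61) + (5) = 93 (the trace disagrees here)
The audit stops at step 9: the recorded entry is wrong and should be x = 93.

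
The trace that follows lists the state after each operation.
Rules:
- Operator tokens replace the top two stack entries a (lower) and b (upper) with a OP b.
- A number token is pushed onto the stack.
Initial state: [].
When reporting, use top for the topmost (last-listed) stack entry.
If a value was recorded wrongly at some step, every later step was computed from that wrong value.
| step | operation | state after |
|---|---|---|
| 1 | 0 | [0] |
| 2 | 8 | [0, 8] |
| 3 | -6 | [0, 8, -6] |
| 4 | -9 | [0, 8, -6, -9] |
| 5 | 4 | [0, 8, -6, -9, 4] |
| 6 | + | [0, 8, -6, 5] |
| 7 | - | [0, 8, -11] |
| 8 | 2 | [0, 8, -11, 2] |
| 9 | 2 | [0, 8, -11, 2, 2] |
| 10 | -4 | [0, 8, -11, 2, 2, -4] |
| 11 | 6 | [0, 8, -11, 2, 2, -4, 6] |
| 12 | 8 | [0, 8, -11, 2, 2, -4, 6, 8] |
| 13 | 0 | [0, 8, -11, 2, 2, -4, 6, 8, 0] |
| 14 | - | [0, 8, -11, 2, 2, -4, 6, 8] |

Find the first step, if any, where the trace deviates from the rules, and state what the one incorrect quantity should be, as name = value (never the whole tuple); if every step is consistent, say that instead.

1. push 0: top = 0 (exactly as logged)
2. push 8: top = 8 (no discrepancy)
3. push -6: top = -6 (in agreement)
4. push -9: top = -9 (in agreement)
5. push 4: top = 4 (consistent with the trace)
6. -9 + 4 = -5 (first mismatch against the trace)
The audit stops at step 6: the recorded entry is wrong and should be top = -5.

step 6, top = -5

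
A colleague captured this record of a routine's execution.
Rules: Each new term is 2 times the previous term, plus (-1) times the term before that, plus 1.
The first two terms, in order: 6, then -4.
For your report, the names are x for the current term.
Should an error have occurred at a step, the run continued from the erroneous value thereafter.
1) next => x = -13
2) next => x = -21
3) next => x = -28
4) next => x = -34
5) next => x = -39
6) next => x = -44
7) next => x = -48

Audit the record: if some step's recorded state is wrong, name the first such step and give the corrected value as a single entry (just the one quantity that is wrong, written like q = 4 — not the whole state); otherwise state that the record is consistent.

step 1: x = 2*(-4) + (-1)*(6) + (1) = -13 -> in agreement
step 2: x = 2*(-13) + (-1)*(-4) + (1) = -21 -> confirmed correct
step 3: x = 2*(-21) + (-1)*(-13) + (1) = -28 -> agrees with the record
step 4: x = 2*(-28) + (-1)*(-21) + (1) = -34 -> no discrepancy
step 5: x = 2*(-34) + (-1)*(-28) + (1) = -39 -> same as recorded
step 6: x = 2*(-39) + (-1)*(-34) + (1) = -43 -> not what was recorded
First incorrect step: 6; the correct value is x = -43.

step 6, x = -43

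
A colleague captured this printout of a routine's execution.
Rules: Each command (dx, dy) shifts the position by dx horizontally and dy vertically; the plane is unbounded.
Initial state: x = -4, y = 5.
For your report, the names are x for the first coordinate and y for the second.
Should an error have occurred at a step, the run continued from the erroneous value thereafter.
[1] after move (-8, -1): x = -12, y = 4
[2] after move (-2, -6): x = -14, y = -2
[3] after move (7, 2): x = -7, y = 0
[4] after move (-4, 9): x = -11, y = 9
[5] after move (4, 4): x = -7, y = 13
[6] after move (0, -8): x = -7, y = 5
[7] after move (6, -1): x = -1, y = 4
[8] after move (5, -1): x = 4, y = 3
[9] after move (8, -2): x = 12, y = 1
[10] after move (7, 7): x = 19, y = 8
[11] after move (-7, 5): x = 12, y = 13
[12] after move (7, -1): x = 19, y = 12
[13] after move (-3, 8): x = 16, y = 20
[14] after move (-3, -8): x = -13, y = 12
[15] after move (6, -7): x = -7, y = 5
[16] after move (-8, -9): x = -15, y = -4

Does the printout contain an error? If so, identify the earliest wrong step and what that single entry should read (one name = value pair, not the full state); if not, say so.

step 14, x = 13

Step 1: x = -4 + (-8) = -12, y = 5 + (-1) = 4 — checks out.
Step 2: x = -12 + (-2) = -14, y = 4 + (-6) = -2 — checks out.
Step 3: x = -14 + (7) = -7, y = -2 + (2) = 0 — consistent with the printout.
Step 4: x = -7 + (-4) = -11, y = 0 + (9) = 9 — checks out.
Step 5: x = -11 + (4) = -7, y = 9 + (4) = 13 — in agreement.
Step 6: x = -7 + (0) = -7, y = 13 + (-8) = 5 — verified.
Step 7: x = -7 + (6) = -1, y = 5 + (-1) = 4 — agrees with the printout.
Step 8: x = -1 + (5) = 4, y = 4 + (-1) = 3 — verified.
Step 9: x = 4 + (8) = 12, y = 3 + (-2) = 1 — same as recorded.
Step 10: x = 12 + (7) = 19, y = 1 + (7) = 8 — in agreement.
Step 11: x = 19 + (-7) = 12, y = 8 + (5) = 13 — exactly as logged.
Step 12: x = 12 + (7) = 19, y = 13 + (-1) = 12 — in agreement.
Step 13: x = 19 + (-3) = 16, y = 12 + (8) = 20 — confirmed correct.
Step 14: x = 16 + (-3) = 13, y = 20 + (-8) = 12 — not what was recorded.
The earliest wrong entry is at step 14: it should read x = 13.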